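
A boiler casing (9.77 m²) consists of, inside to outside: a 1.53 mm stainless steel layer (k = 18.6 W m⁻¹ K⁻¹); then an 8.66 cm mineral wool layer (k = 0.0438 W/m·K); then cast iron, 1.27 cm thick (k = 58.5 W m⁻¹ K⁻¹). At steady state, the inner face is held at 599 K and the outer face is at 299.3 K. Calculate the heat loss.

Series thermal resistances, inner to outer:
  R_stainless steel = L/(kA) = 0.00153/(18.6·9.77) = 8.419×10^-6 K/W
  R_mineral wool = L/(kA) = 0.0866/(0.0438·9.77) = 0.2024 K/W
  R_cast iron = L/(kA) = 0.0127/(58.5·9.77) = 2.222×10^-5 K/W
ΣR = 8.419×10^-6 + 0.2024 + 2.222×10^-5 = 0.2024 K/W
Q = ΔT/ΣR = (599 K − 299.3 K)/0.2024 = 1480 W

Q = 1480 W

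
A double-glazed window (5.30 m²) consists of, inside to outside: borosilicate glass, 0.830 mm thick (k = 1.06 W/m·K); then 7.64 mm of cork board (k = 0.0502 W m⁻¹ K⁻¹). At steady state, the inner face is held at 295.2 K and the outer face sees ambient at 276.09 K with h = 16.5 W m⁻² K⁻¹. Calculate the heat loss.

Treat each layer as a resistance in series:
  R_borosilicate glass = L/(kA) = 8.30×10^-4/(1.06·5.30) = 1.477×10^-4 K/W
  R_cork board = L/(kA) = 0.00764/(0.0502·5.30) = 0.02872 K/W
  R_conv,out = 1/(hA) = 1/(16.5·5.30) = 0.01144 K/W
ΣR = 1.477×10^-4 + 0.02872 + 0.01144 = 0.04031 K/W
Q = ΔT/ΣR = (295.2 K − 276.09 K)/0.04031 = 474 W

Q = 474 W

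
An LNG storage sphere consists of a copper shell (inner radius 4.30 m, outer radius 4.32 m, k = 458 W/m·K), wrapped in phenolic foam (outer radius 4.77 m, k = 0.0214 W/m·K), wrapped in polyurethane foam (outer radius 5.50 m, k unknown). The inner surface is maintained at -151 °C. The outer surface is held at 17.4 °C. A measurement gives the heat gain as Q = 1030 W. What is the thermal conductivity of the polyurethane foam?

ΣR = ΔT/Q = |-151 − 17.4|/1030 = 0.1635 K/W
Known resistances:
  R_copper = (1/4.30 − 1/4.32)/(4πk) = 0.001077/(4π·458) = 1.871×10^-7 K/W
  R_phenolic foam = (1/4.32 − 1/4.77)/(4πk) = 0.02184/(4π·0.0214) = 0.08121 K/W
R_polyurethane foam = ΣR − ΣR_known = 0.1635 − 0.08121 = 0.08229 K/W
(1/r₁−1/r₂)/(4πk) = 0.08229 ⇒ k = 0.02783/(4π·0.08229) = 0.0269 W/m·K

k = 0.0269 W/m·K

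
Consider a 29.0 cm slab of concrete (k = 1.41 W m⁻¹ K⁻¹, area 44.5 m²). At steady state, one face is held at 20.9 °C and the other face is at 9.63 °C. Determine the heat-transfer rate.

Q = kA·ΔT/L = 1.41 × 44.5 × |20.9 °C − 9.63 °C| / 0.290 = 2440 W

Q = 2.44 kW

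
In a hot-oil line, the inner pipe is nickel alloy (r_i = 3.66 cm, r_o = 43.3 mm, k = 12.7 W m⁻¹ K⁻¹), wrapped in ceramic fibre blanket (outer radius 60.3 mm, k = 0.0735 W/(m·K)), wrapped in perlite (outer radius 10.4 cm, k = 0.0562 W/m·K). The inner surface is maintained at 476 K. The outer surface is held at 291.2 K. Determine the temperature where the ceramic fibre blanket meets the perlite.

Resistance network (inner→outer):
  R'_nickel alloy = ln(0.0433/0.0366)/(2πk) = 0.1681/(2π·12.7) = 0.002107 m·K/W
  R'_ceramic fibre blanket = ln(0.0603/0.0433)/(2πk) = 0.3312/(2π·0.0735) = 0.7171 m·K/W
  R'_perlite = ln(0.104/0.0603)/(2πk) = 0.5451/(2π·0.0562) = 1.544 m·K/W
ΣR = 0.002107 + 0.7171 + 1.544 = 2.263 m·K/W
Q' = ΔT/ΣR = (476 K − 291.2 K)/2.263 = 81.66 W/m
From the inner boundary to the ceramic fibre blanket/perlite interface, ΣR_partial = 0.7192 m·K/W.
T_interface = T_in − Q'·ΣR_partial = 476 K − (81.66)(0.7192) = 417 K

T = 417 K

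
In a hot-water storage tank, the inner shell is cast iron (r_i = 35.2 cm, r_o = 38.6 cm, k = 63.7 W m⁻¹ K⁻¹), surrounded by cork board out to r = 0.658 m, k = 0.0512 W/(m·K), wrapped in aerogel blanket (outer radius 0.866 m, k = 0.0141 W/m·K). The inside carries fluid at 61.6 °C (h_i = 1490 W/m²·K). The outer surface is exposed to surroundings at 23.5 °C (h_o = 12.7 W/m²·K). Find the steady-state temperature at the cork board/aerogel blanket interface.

T = 44.6 °C

Resistance network (inner→outer):
  R_conv,in = 1/(4πr²h) = 1/(4π·0.352²·1490) = 4.310×10^-4 K/W
  R_cast iron = (1/0.352 − 1/0.386)/(4πk) = 0.2502/(4π·63.7) = 3.126×10^-4 K/W
  R_cork board = (1/0.386 − 1/0.658)/(4πk) = 1.071/(4π·0.0512) = 1.664 K/W
  R_aerogel blanket = (1/0.658 − 1/0.866)/(4πk) = 0.3650/(4π·0.0141) = 2.060 K/W
  R_conv,out = 1/(4πr²h) = 1/(4π·0.866²·12.7) = 0.008355 K/W
ΣR = 4.310×10^-4 + 3.126×10^-4 + 1.664 + 2.060 + 0.008355 = 3.733 K/W
Q = ΔT/ΣR = (61.6 °C − 23.5 °C)/3.733 = 10.21 W
From the inner boundary to the cork board/aerogel blanket interface, ΣR_partial = 1.665 K/W.
T_interface = T_in − Q·ΣR_partial = 61.6 °C − (10.21)(1.665) = 44.6 °C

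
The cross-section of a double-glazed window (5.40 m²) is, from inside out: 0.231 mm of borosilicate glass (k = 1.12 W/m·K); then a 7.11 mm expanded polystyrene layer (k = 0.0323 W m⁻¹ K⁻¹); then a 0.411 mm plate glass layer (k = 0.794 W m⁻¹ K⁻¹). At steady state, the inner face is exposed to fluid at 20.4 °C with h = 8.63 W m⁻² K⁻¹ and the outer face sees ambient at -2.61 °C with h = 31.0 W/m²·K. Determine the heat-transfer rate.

Series thermal resistances, inner to outer:
  R_conv,in = 1/(hA) = 1/(8.63·5.40) = 0.02146 K/W
  R_borosilicate glass = L/(kA) = 2.31×10^-4/(1.12·5.40) = 3.819×10^-5 K/W
  R_expanded polystyrene = L/(kA) = 0.00711/(0.0323·5.40) = 0.04076 K/W
  R_plate glass = L/(kA) = 4.11×10^-4/(0.794·5.40) = 9.586×10^-5 K/W
  R_conv,out = 1/(hA) = 1/(31.0·5.40) = 0.005974 K/W
ΣR = 0.02146 + 3.819×10^-5 + 0.04076 + 9.586×10^-5 + 0.005974 = 0.06833 K/W
Q = ΔT/ΣR = (20.4 °C − -2.61 °C)/0.06833 = 337 W

Q = 337 W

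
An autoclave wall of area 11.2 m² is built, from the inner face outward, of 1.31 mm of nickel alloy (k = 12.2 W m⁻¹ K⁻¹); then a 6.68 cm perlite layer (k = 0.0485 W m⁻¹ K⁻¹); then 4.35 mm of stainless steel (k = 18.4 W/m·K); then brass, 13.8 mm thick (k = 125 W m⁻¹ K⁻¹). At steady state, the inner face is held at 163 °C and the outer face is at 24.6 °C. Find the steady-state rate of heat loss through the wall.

Series thermal resistances, inner to outer:
  R_nickel alloy = L/(kA) = 0.00131/(12.2·11.2) = 9.587×10^-6 K/W
  R_perlite = L/(kA) = 0.0668/(0.0485·11.2) = 0.1230 K/W
  R_stainless steel = L/(kA) = 0.00435/(18.4·11.2) = 2.111×10^-5 K/W
  R_brass = L/(kA) = 0.0138/(125·11.2) = 9.857×10^-6 K/W
ΣR = 9.587×10^-6 + 0.1230 + 2.111×10^-5 + 9.857×10^-6 = 0.1230 K/W
Q = ΔT/ΣR = (163 °C − 24.6 °C)/0.1230 = 1130 W

Q = 1130 W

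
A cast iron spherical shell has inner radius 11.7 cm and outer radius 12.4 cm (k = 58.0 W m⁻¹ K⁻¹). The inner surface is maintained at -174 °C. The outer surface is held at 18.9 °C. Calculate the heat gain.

Q = 2.91×10^5 W

Q = 4πk·ΔT/(1/r₁ − 1/r₂) = 4π × 58.0 × 192.9 / (1/0.117 − 1/0.124) = 2.91×10^5 W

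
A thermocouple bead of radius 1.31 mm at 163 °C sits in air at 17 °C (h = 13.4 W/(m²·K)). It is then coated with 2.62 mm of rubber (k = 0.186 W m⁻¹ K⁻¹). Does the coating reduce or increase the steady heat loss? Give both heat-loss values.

increases: 0.0422 → 0.242 W

Critical radius for a sphere: r_cr = 2k/h = 0.0278 m = 2.78 cm.
Outer radius after coating: r₂ = 0.00131 + 0.00262 = 0.00393 m.
Since r₁ < r_cr and r₂ ≤ r_cr, the coating moves toward the maximum at r_cr — heat loss rises.
Bare: R = 1/(4πr₁²h) = 3461 K/W; Q = 146/3461 = 0.0422 W.
Coated: R = R_cond + R_conv = 602.2 K/W; Q = 146/602.2 = 0.242 W.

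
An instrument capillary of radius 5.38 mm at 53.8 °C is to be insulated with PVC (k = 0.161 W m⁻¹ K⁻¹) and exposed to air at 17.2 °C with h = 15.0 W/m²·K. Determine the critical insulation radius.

For a cylinder, r_cr = k_ins/h = 0.161/15.0 = 0.0107 m = 1.07 cm

r_cr = 1.07 cm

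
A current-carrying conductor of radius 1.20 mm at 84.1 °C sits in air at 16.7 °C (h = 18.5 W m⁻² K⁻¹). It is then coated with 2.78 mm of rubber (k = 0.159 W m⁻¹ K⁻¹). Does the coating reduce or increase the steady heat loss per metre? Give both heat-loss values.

Critical radius for a cylinder: r_cr = k/h = 0.00859 m = 0.859 cm.
Outer radius after coating: r₂ = 0.00120 + 0.00278 = 0.00398 m.
Since r₁ < r_cr and r₂ ≤ r_cr, the coating moves toward the maximum at r_cr — heat loss rises.
Bare: R = 1/(2πr₁h) = 7.169 m·K/W; Q = 67.4/7.169 = 9.40 W/m.
Coated: R = R_cond + R_conv = 3.362 m·K/W; Q = 67.4/3.362 = 20.0 W/m.

increases: 9.40 → 20.0 W/m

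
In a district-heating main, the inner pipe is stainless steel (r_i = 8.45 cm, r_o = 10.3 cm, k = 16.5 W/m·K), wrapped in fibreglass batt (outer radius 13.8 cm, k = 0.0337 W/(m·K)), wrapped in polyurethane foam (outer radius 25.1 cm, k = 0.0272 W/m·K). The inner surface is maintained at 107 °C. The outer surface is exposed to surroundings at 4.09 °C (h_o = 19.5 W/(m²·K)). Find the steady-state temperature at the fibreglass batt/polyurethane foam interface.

Resistance network (inner→outer):
  R'_stainless steel = ln(0.103/0.0845)/(2πk) = 0.1980/(2π·16.5) = 0.001910 m·K/W
  R'_fibreglass batt = ln(0.138/0.103)/(2πk) = 0.2925/(2π·0.0337) = 1.382 m·K/W
  R'_polyurethane foam = ln(0.251/0.138)/(2πk) = 0.5982/(2π·0.0272) = 3.500 m·K/W
  R'_conv,out = 1/(2πr h) = 1/(2π·0.251·19.5) = 0.03252 m·K/W
ΣR = 0.001910 + 1.382 + 3.500 + 0.03252 = 4.916 m·K/W
Q' = ΔT/ΣR = (107 °C − 4.09 °C)/4.916 = 20.93 W/m
From the inner boundary to the fibreglass batt/polyurethane foam interface, ΣR_partial = 1.384 m·K/W.
T_interface = T_in − Q'·ΣR_partial = 107 °C − (20.93)(1.384) = 78.0 °C

T = 78.0 °C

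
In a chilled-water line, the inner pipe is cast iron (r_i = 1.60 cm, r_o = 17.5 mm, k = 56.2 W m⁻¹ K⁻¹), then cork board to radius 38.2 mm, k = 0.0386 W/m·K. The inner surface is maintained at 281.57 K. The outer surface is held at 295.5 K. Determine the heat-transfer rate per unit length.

Q' = 4.33 W/m

Series thermal resistances, inner to outer:
  R'_cast iron = ln(0.0175/0.0160)/(2πk) = 0.08961/(2π·56.2) = 2.538×10^-4 m·K/W
  R'_cork board = ln(0.0382/0.0175)/(2πk) = 0.7806/(2π·0.0386) = 3.219 m·K/W
ΣR = 2.538×10^-4 + 3.219 = 3.219 m·K/W
Q' = ΔT/ΣR = (281.57 K − 295.5 K)/3.219 = -4.33 W/m
(Negative Q' ⇒ heat flows inward; heat gain = 4.33 W/m.)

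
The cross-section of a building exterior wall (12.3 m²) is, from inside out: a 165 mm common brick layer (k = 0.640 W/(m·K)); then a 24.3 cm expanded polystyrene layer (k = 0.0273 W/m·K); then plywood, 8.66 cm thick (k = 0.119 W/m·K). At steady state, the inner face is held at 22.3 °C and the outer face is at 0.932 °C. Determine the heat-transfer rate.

Treat each layer as a resistance in series:
  R_common brick = L/(kA) = 0.165/(0.640·12.3) = 0.02096 K/W
  R_expanded polystyrene = L/(kA) = 0.243/(0.0273·12.3) = 0.7237 K/W
  R_plywood = L/(kA) = 0.0866/(0.119·12.3) = 0.05917 K/W
ΣR = 0.02096 + 0.7237 + 0.05917 = 0.8038 K/W
Q = ΔT/ΣR = (22.3 °C − 0.932 °C)/0.8038 = 26.6 W

Q = 26.6 W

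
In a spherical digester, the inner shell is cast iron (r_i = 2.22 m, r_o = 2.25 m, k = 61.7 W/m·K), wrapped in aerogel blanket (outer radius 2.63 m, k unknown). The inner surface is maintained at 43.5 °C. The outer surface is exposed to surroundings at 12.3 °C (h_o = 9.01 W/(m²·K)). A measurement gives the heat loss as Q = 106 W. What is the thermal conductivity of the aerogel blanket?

ΣR = ΔT/Q = |43.5 − 12.3|/106 = 0.2943 K/W
Known resistances:
  R_cast iron = (1/2.22 − 1/2.25)/(4πk) = 0.006006/(4π·61.7) = 7.746×10^-6 K/W
  R_conv,out = 1/(4πr²h) = 1/(4π·2.63²·9.01) = 0.001277 K/W
R_aerogel blanket = ΣR − ΣR_known = 0.2943 − 0.001285 = 0.2930 K/W
(1/r₁−1/r₂)/(4πk) = 0.2930 ⇒ k = 0.06422/(4π·0.2930) = 0.0174 W/m·K

k = 0.0174 W/m·K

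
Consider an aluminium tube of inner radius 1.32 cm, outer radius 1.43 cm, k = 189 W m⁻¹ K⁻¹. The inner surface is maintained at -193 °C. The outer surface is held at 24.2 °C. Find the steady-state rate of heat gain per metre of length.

Q' = 3220 kW/m

Q' = 2πk·ΔT/ln(r₂/r₁) = 2π × 189 × 217.2 / ln(0.0143/0.0132) = 3.22×10^6 W/m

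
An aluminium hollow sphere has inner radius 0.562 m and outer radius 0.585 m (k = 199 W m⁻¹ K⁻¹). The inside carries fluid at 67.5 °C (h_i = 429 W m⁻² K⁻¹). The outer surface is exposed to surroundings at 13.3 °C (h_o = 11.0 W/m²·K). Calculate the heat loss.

Q = 2.49 kW

Treat each layer as a resistance in series:
  R_conv,in = 1/(4πr²h) = 1/(4π·0.562²·429) = 5.873×10^-4 K/W
  R_aluminium = (1/0.562 − 1/0.585)/(4πk) = 0.06996/(4π·199) = 2.798×10^-5 K/W
  R_conv,out = 1/(4πr²h) = 1/(4π·0.585²·11.0) = 0.02114 K/W
ΣR = 5.873×10^-4 + 2.798×10^-5 + 0.02114 = 0.02176 K/W
Q = ΔT/ΣR = (67.5 °C − 13.3 °C)/0.02176 = 2490 W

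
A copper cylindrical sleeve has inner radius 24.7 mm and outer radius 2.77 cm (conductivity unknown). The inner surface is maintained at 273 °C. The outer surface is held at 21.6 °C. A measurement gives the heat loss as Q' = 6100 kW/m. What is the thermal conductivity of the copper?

ΣR = ΔT/Q' = |273 − 21.6|/6.10×10^6 = 4.121×10^-5 m·K/W
ln(r₂/r₁)/(2πk) = 4.121×10^-5 ⇒ k = 0.1146/(2π·4.121×10^-5) = 443 W/m·K

k = 443 W/m·K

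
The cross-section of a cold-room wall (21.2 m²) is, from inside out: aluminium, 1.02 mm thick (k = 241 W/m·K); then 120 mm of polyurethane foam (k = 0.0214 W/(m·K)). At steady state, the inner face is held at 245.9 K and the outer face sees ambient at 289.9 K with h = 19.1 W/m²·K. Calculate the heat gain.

Q = 165 W

Resistance network (inner→outer):
  R_aluminium = L/(kA) = 0.00102/(241·21.2) = 1.996×10^-7 K/W
  R_polyurethane foam = L/(kA) = 0.120/(0.0214·21.2) = 0.2645 K/W
  R_conv,out = 1/(hA) = 1/(19.1·21.2) = 0.002470 K/W
ΣR = 1.996×10^-7 + 0.2645 + 0.002470 = 0.2670 K/W
Q = ΔT/ΣR = (245.9 K − 289.9 K)/0.2670 = -165 W
(Negative Q ⇒ heat flows inward; heat gain = 165 W.)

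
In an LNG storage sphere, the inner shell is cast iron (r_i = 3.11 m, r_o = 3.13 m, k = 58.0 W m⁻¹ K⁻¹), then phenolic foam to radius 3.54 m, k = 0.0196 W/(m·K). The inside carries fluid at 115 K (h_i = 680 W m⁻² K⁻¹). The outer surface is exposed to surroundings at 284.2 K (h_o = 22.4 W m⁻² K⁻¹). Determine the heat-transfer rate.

Series thermal resistances, inner to outer:
  R_conv,in = 1/(4πr²h) = 1/(4π·3.11²·680) = 1.210×10^-5 K/W
  R_cast iron = (1/3.11 − 1/3.13)/(4πk) = 0.002055/(4π·58.0) = 2.819×10^-6 K/W
  R_phenolic foam = (1/3.13 − 1/3.54)/(4πk) = 0.03700/(4π·0.0196) = 0.1502 K/W
  R_conv,out = 1/(4πr²h) = 1/(4π·3.54²·22.4) = 2.835×10^-4 K/W
ΣR = 1.210×10^-5 + 2.819×10^-6 + 0.1502 + 2.835×10^-4 = 0.1505 K/W
Q = ΔT/ΣR = (115 K − 284.2 K)/0.1505 = -1120 W
(Negative Q ⇒ heat flows inward; heat gain = 1120 W.)

Q = 1120 W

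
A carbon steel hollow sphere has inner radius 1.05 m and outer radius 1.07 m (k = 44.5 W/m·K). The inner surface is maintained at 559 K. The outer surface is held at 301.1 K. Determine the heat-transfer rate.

Q = 4πk·ΔT/(1/r₁ − 1/r₂) = 4π × 44.5 × 257.9 / (1/1.05 − 1/1.07) = 8.10×10^6 W

Q = 8.10×10^6 W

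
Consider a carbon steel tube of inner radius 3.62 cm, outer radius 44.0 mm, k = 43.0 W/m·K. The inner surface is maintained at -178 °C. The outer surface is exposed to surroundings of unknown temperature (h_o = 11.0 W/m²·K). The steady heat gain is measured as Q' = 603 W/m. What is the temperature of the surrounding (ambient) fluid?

T_out = 20.7 °C

Series resistances:
  R'_carbon steel = ln(0.0440/0.0362)/(2πk) = 0.1951/(2π·43.0) = 7.222×10^-4 m·K/W
  R'_conv,out = 1/(2πr h) = 1/(2π·0.0440·11.0) = 0.3288 m·K/W
ΣR = 0.3296 m·K/W
ΔT = Q'·ΣR = 603 × 0.3296 = 198.7 K
Heat flows inward, so T_out = T_in + ΔT = -178 + 198.7 = 20.7 °C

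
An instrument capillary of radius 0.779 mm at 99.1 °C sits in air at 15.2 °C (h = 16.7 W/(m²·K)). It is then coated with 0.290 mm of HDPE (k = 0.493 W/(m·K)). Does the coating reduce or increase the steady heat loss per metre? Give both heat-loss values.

increases: 6.86 → 9.30 W/m

Critical radius for a cylinder: r_cr = k/h = 0.0295 m = 2.95 cm.
Outer radius after coating: r₂ = 7.79×10^-4 + 2.90×10^-4 = 0.001069 m.
Since r₁ < r_cr and r₂ ≤ r_cr, the coating moves toward the maximum at r_cr — heat loss rises.
Bare: R = 1/(2πr₁h) = 12.23 m·K/W; Q = 83.9/12.23 = 6.86 W/m.
Coated: R = R_cond + R_conv = 9.017 m·K/W; Q = 83.9/9.017 = 9.30 W/m.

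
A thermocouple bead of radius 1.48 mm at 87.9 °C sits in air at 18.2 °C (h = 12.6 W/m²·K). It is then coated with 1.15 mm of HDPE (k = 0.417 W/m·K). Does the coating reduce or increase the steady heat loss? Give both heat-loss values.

Critical radius for a sphere: r_cr = 2k/h = 0.0662 m = 6.62 cm.
Outer radius after coating: r₂ = 0.00148 + 0.00115 = 0.00263 m.
Since r₁ < r_cr and r₂ ≤ r_cr, the coating moves toward the maximum at r_cr — heat loss rises.
Bare: R = 1/(4πr₁²h) = 2883 K/W; Q = 69.7/2883 = 0.0242 W.
Coated: R = R_cond + R_conv = 969.5 K/W; Q = 69.7/969.5 = 0.0719 W.

increases: 0.0242 → 0.0719 W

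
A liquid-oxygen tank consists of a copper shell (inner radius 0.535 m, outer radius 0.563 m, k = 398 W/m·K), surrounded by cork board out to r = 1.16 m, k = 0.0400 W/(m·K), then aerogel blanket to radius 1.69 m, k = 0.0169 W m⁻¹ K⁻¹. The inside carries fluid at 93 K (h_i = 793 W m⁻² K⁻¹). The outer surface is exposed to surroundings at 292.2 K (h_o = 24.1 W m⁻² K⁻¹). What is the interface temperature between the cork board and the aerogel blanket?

T = 210.1 K

Series thermal resistances, inner to outer:
  R_conv,in = 1/(4πr²h) = 1/(4π·0.535²·793) = 3.506×10^-4 K/W
  R_copper = (1/0.535 − 1/0.563)/(4πk) = 0.09296/(4π·398) = 1.859×10^-5 K/W
  R_cork board = (1/0.563 − 1/1.16)/(4πk) = 0.9141/(4π·0.0400) = 1.819 K/W
  R_aerogel blanket = (1/1.16 − 1/1.69)/(4πk) = 0.2704/(4π·0.0169) = 1.273 K/W
  R_conv,out = 1/(4πr²h) = 1/(4π·1.69²·24.1) = 0.001156 K/W
ΣR = 3.506×10^-4 + 1.859×10^-5 + 1.819 + 1.273 + 0.001156 = 3.094 K/W
Q = ΔT/ΣR = (93 K − 292.2 K)/3.094 = -64.38 W
From the inner boundary to the cork board/aerogel blanket interface, ΣR_partial = 1.819 K/W.
T_interface = T_in − Q·ΣR_partial = 93 K − (-64.38)(1.819) = 210.1 K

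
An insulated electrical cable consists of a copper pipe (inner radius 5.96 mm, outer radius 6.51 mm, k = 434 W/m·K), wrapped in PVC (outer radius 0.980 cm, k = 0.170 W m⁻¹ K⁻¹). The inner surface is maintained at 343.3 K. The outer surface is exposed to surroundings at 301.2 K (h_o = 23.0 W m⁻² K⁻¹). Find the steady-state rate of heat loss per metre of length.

Treat each layer as a resistance in series:
  R'_copper = ln(0.00651/0.00596)/(2πk) = 0.08827/(2π·434) = 3.237×10^-5 m·K/W
  R'_PVC = ln(0.00980/0.00651)/(2πk) = 0.4090/(2π·0.170) = 0.3829 m·K/W
  R'_conv,out = 1/(2πr h) = 1/(2π·0.00980·23.0) = 0.7061 m·K/W
ΣR = 3.237×10^-5 + 0.3829 + 0.7061 = 1.089 m·K/W
Q' = ΔT/ΣR = (343.3 K − 301.2 K)/1.089 = 38.7 W/m

Q' = 38.7 W/m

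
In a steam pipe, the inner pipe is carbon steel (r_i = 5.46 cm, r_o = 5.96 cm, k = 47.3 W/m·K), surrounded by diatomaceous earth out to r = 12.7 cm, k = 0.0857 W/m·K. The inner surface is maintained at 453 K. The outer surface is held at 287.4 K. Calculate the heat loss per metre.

Series thermal resistances, inner to outer:
  R'_carbon steel = ln(0.0596/0.0546)/(2πk) = 0.08762/(2π·47.3) = 2.948×10^-4 m·K/W
  R'_diatomaceous earth = ln(0.127/0.0596)/(2πk) = 0.7565/(2π·0.0857) = 1.405 m·K/W
ΣR = 2.948×10^-4 + 1.405 = 1.405 m·K/W
Q' = ΔT/ΣR = (453 K − 287.4 K)/1.405 = 118 W/m

Q' = 118 W/m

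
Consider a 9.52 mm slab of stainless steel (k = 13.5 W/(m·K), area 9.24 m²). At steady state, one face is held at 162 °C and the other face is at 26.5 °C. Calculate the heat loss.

Q = kA·ΔT/L = 13.5 × 9.24 × |162 °C − 26.5 °C| / 0.00952 = 1.78×10^6 W

Q = 1780 kW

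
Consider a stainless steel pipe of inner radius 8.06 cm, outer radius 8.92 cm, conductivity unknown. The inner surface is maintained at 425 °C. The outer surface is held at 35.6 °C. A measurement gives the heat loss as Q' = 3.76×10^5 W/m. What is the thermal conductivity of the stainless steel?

ΣR = ΔT/Q' = |425 − 35.6|/3.76×10^5 = 0.001036 m·K/W
ln(r₂/r₁)/(2πk) = 0.001036 ⇒ k = 0.1014/(2π·0.001036) = 15.6 W/m·K

k = 15.6 W/m·K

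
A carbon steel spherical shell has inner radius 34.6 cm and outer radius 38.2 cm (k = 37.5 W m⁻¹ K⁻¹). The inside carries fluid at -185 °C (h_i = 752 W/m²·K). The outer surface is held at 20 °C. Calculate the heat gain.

Q = 1.40×10^5 W

Treat each layer as a resistance in series:
  R_conv,in = 1/(4πr²h) = 1/(4π·0.346²·752) = 8.839×10^-4 K/W
  R_carbon steel = (1/0.346 − 1/0.382)/(4πk) = 0.2724/(4π·37.5) = 5.780×10^-4 K/W
ΣR = 8.839×10^-4 + 5.780×10^-4 = 0.001462 K/W
Q = ΔT/ΣR = (-185 °C − 20 °C)/0.001462 = -1.40×10^5 W
(Negative Q ⇒ heat flows inward; heat gain = 1.40×10^5 W.)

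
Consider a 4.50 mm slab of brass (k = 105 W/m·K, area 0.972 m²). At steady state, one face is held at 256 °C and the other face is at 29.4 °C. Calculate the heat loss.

Q = kA·ΔT/L = 105 × 0.972 × |256 °C − 29.4 °C| / 0.00450 = 5.14×10^6 W

Q = 5140 kW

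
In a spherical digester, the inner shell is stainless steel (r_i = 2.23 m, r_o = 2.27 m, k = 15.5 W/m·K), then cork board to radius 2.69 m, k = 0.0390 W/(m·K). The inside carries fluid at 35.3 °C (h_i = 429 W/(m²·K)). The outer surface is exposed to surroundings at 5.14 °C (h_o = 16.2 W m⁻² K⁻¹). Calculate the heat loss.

Q = 214 W

Resistance network (inner→outer):
  R_conv,in = 1/(4πr²h) = 1/(4π·2.23²·429) = 3.730×10^-5 K/W
  R_stainless steel = (1/2.23 − 1/2.27)/(4πk) = 0.007902/(4π·15.5) = 4.057×10^-5 K/W
  R_cork board = (1/2.27 − 1/2.69)/(4πk) = 0.06878/(4π·0.0390) = 0.1403 K/W
  R_conv,out = 1/(4πr²h) = 1/(4π·2.69²·16.2) = 6.788×10^-4 K/W
ΣR = 3.730×10^-5 + 4.057×10^-5 + 0.1403 + 6.788×10^-4 = 0.1411 K/W
Q = ΔT/ΣR = (35.3 °C − 5.14 °C)/0.1411 = 214 W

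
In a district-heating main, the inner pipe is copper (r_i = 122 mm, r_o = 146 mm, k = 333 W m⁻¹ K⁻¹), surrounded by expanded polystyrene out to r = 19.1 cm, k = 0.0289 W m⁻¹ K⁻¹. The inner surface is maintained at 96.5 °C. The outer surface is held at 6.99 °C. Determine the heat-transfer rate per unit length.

Series thermal resistances, inner to outer:
  R'_copper = ln(0.146/0.122)/(2πk) = 0.1796/(2π·333) = 8.583×10^-5 m·K/W
  R'_expanded polystyrene = ln(0.191/0.146)/(2πk) = 0.2687/(2π·0.0289) = 1.480 m·K/W
ΣR = 8.583×10^-5 + 1.480 = 1.480 m·K/W
Q' = ΔT/ΣR = (96.5 °C − 6.99 °C)/1.480 = 60.5 W/m

Q' = 60.5 W/m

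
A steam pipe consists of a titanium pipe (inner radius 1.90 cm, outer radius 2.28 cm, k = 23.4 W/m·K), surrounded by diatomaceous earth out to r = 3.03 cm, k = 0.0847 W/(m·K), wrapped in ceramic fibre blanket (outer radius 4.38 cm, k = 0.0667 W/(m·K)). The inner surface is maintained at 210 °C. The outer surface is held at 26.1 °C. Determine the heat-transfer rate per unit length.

Treat each layer as a resistance in series:
  R'_titanium = ln(0.0228/0.0190)/(2πk) = 0.1823/(2π·23.4) = 0.001240 m·K/W
  R'_diatomaceous earth = ln(0.0303/0.0228)/(2πk) = 0.2844/(2π·0.0847) = 0.5344 m·K/W
  R'_ceramic fibre blanket = ln(0.0438/0.0303)/(2πk) = 0.3685/(2π·0.0667) = 0.8793 m·K/W
ΣR = 0.001240 + 0.5344 + 0.8793 = 1.415 m·K/W
Q' = ΔT/ΣR = (210 °C − 26.1 °C)/1.415 = 130 W/m

Q' = 130 W/m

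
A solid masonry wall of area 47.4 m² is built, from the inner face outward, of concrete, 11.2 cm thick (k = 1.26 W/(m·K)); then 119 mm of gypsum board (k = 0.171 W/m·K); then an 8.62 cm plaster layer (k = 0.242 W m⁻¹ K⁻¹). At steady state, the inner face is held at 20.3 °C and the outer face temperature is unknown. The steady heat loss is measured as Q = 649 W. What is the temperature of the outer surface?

T_out = 4.68 °C

Sum the resistances:
  R_concrete = L/(kA) = 0.112/(1.26·47.4) = 0.001875 K/W
  R_gypsum board = L/(kA) = 0.119/(0.171·47.4) = 0.01468 K/W
  R_plaster = L/(kA) = 0.0862/(0.242·47.4) = 0.007515 K/W
ΣR = 0.02407 K/W
ΔT = Q·ΣR = 649 × 0.02407 = 15.62 K
Heat flows outward, so T_out = T_in − ΔT = 20.3 − 15.62 = 4.68 °C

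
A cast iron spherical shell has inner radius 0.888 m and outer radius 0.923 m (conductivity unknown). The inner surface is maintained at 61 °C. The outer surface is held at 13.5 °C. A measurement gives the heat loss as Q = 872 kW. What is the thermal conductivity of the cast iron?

ΣR = ΔT/Q = |61 − 13.5|/8.72×10^5 = 5.447×10^-5 K/W
(1/r₁−1/r₂)/(4πk) = 5.447×10^-5 ⇒ k = 0.04270/(4π·5.447×10^-5) = 62.4 W/m·K

k = 62.4 W/m·K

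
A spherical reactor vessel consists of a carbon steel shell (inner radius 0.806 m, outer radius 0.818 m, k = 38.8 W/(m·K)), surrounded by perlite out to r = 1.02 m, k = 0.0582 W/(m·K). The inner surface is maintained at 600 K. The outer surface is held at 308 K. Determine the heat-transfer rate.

Q = 882 W

Series thermal resistances, inner to outer:
  R_carbon steel = (1/0.806 − 1/0.818)/(4πk) = 0.01820/(4π·38.8) = 3.733×10^-5 K/W
  R_perlite = (1/0.818 − 1/1.02)/(4πk) = 0.2421/(4π·0.0582) = 0.3310 K/W
ΣR = 3.733×10^-5 + 0.3310 = 0.3310 K/W
Q = ΔT/ΣR = (600 K − 308 K)/0.3310 = 882 W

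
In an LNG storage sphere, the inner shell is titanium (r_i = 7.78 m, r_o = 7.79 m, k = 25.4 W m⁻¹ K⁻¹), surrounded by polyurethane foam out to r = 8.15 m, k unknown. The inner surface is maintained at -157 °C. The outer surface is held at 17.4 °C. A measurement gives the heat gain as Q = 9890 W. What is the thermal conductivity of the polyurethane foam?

ΣR = ΔT/Q = |-157 − 17.4|/9890 = 0.01763 K/W
Known resistances:
  R_titanium = (1/7.78 − 1/7.79)/(4πk) = 1.650×10^-4/(4π·25.4) = 5.169×10^-7 K/W
R_polyurethane foam = ΣR − ΣR_known = 0.01763 − 5.169×10^-7 = 0.01763 K/W
(1/r₁−1/r₂)/(4πk) = 0.01763 ⇒ k = 0.005670/(4π·0.01763) = 0.0256 W/m·K

k = 0.0256 W/m·K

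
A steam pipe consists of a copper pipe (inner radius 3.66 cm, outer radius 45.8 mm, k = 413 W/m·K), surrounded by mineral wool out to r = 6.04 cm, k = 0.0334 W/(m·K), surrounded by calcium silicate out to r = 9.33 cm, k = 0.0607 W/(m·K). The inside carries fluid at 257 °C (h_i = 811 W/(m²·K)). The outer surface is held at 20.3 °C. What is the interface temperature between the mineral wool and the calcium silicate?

Resistance network (inner→outer):
  R'_conv,in = 1/(2πr h) = 1/(2π·0.0366·811) = 0.005362 m·K/W
  R'_copper = ln(0.0458/0.0366)/(2πk) = 0.2242/(2π·413) = 8.641×10^-5 m·K/W
  R'_mineral wool = ln(0.0604/0.0458)/(2πk) = 0.2767/(2π·0.0334) = 1.319 m·K/W
  R'_calcium silicate = ln(0.0933/0.0604)/(2πk) = 0.4348/(2π·0.0607) = 1.140 m·K/W
ΣR = 0.005362 + 8.641×10^-5 + 1.319 + 1.140 = 2.464 m·K/W
Q' = ΔT/ΣR = (257 °C − 20.3 °C)/2.464 = 96.06 W/m
From the inner boundary to the mineral wool/calcium silicate interface, ΣR_partial = 1.324 m·K/W.
T_interface = T_in − Q'·ΣR_partial = 257 °C − (96.06)(1.324) = 130 °C

T = 130 °C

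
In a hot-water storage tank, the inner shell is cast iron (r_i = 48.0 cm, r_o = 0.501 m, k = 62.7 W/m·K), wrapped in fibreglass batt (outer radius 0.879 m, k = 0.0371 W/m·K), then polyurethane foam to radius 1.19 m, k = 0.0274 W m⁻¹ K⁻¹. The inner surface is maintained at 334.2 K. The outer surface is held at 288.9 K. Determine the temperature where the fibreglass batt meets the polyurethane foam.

T = 303.4 K

Resistance network (inner→outer):
  R_cast iron = (1/0.480 − 1/0.501)/(4πk) = 0.08733/(4π·62.7) = 1.108×10^-4 K/W
  R_fibreglass batt = (1/0.501 − 1/0.879)/(4πk) = 0.8584/(4π·0.0371) = 1.841 K/W
  R_polyurethane foam = (1/0.879 − 1/1.19)/(4πk) = 0.2973/(4π·0.0274) = 0.8635 K/W
ΣR = 1.108×10^-4 + 1.841 + 0.8635 = 2.705 K/W
Q = ΔT/ΣR = (334.2 K − 288.9 K)/2.705 = 16.75 W
From the inner boundary to the fibreglass batt/polyurethane foam interface, ΣR_partial = 1.841 K/W.
T_interface = T_in − Q·ΣR_partial = 334.2 K − (16.75)(1.841) = 303.4 K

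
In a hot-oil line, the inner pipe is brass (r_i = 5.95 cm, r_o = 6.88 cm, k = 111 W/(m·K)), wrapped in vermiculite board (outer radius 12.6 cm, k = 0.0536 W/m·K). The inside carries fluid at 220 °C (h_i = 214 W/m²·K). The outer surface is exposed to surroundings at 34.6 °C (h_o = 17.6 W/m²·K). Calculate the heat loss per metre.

Resistance network (inner→outer):
  R'_conv,in = 1/(2πr h) = 1/(2π·0.0595·214) = 0.01250 m·K/W
  R'_brass = ln(0.0688/0.0595)/(2πk) = 0.1452/(2π·111) = 2.082×10^-4 m·K/W
  R'_vermiculite board = ln(0.126/0.0688)/(2πk) = 0.6051/(2π·0.0536) = 1.797 m·K/W
  R'_conv,out = 1/(2πr h) = 1/(2π·0.126·17.6) = 0.07177 m·K/W
ΣR = 0.01250 + 2.082×10^-4 + 1.797 + 0.07177 = 1.881 m·K/W
Q' = ΔT/ΣR = (220 °C − 34.6 °C)/1.881 = 98.6 W/m

Q' = 98.6 W/m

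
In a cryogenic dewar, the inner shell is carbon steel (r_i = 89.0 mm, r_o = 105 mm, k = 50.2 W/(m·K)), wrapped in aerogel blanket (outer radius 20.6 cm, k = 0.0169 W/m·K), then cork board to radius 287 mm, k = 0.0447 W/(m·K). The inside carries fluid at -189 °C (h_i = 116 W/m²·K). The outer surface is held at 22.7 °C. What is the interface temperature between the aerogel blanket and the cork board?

T = 1.6 °C

Resistance network (inner→outer):
  R_conv,in = 1/(4πr²h) = 1/(4π·0.0890²·116) = 0.08661 K/W
  R_carbon steel = (1/0.0890 − 1/0.105)/(4πk) = 1.712/(4π·50.2) = 0.002714 K/W
  R_aerogel blanket = (1/0.105 − 1/0.206)/(4πk) = 4.669/(4π·0.0169) = 21.99 K/W
  R_cork board = (1/0.206 − 1/0.287)/(4πk) = 1.370/(4π·0.0447) = 2.439 K/W
ΣR = 0.08661 + 0.002714 + 21.99 + 2.439 = 24.52 K/W
Q = ΔT/ΣR = (-189 °C − 22.7 °C)/24.52 = -8.634 W
From the inner boundary to the aerogel blanket/cork board interface, ΣR_partial = 22.08 K/W.
T_interface = T_in − Q·ΣR_partial = -189 °C − (-8.634)(22.08) = 1.6 °C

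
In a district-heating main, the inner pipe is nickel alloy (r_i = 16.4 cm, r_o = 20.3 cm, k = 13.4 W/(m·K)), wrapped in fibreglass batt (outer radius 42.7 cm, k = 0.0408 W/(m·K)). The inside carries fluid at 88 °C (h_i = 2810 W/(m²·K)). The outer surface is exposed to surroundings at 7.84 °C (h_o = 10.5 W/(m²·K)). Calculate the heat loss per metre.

Q' = 27.3 W/m

Treat each layer as a resistance in series:
  R'_conv,in = 1/(2πr h) = 1/(2π·0.164·2810) = 3.454×10^-4 m·K/W
  R'_nickel alloy = ln(0.203/0.164)/(2πk) = 0.2133/(2π·13.4) = 0.002534 m·K/W
  R'_fibreglass batt = ln(0.427/0.203)/(2πk) = 0.7436/(2π·0.0408) = 2.901 m·K/W
  R'_conv,out = 1/(2πr h) = 1/(2π·0.427·10.5) = 0.03550 m·K/W
ΣR = 3.454×10^-4 + 0.002534 + 2.901 + 0.03550 = 2.939 m·K/W
Q' = ΔT/ΣR = (88 °C − 7.84 °C)/2.939 = 27.3 W/m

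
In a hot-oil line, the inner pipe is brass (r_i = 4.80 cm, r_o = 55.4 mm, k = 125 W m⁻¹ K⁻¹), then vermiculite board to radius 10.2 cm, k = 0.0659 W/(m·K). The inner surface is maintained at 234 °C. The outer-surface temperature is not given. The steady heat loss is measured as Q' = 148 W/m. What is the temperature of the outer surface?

Sum the resistances:
  R'_brass = ln(0.0554/0.0480)/(2πk) = 0.1434/(2π·125) = 1.826×10^-4 m·K/W
  R'_vermiculite board = ln(0.102/0.0554)/(2πk) = 0.6104/(2π·0.0659) = 1.474 m·K/W
ΣR = 1.474 m·K/W
ΔT = Q'·ΣR = 148 × 1.474 = 218.2 K
Heat flows outward, so T_out = T_in − ΔT = 234 − 218.2 = 15.8 °C

T_out = 15.8 °C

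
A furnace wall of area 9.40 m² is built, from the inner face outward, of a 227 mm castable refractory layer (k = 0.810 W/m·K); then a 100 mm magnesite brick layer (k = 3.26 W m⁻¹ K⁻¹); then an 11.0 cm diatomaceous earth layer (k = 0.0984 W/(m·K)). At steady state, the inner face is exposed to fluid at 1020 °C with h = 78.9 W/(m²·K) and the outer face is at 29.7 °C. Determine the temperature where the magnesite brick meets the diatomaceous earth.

Resistance network (inner→outer):
  R_conv,in = 1/(hA) = 1/(78.9·9.40) = 0.001348 K/W
  R_castable refractory = L/(kA) = 0.227/(0.810·9.40) = 0.02981 K/W
  R_magnesite brick = L/(kA) = 0.100/(3.26·9.40) = 0.003263 K/W
  R_diatomaceous earth = L/(kA) = 0.110/(0.0984·9.40) = 0.1189 K/W
ΣR = 0.001348 + 0.02981 + 0.003263 + 0.1189 = 0.1533 K/W
Q = ΔT/ΣR = (1020 °C − 29.7 °C)/0.1533 = 6460 W
From the inner boundary to the magnesite brick/diatomaceous earth interface, ΣR_partial = 0.03442 K/W.
T_interface = T_in − Q·ΣR_partial = 1020 °C − (6460)(0.03442) = 798 °C

T = 798 °C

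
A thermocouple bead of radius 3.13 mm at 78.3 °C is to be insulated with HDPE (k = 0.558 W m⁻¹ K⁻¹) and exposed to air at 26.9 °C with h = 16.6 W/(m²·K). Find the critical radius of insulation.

r_cr = 6.72 cm

For a sphere, r_cr = 2k_ins/h = 2·0.558/16.6 = 0.0672 m = 6.72 cm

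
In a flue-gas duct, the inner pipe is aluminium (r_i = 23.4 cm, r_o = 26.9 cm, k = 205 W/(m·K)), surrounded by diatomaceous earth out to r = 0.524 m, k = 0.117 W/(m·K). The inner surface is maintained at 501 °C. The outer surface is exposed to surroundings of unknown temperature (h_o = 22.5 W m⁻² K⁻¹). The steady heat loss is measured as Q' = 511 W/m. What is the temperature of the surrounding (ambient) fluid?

T_out = 30.6 °C

Sum the resistances:
  R'_aluminium = ln(0.269/0.234)/(2πk) = 0.1394/(2π·205) = 1.082×10^-4 m·K/W
  R'_diatomaceous earth = ln(0.524/0.269)/(2πk) = 0.6668/(2π·0.117) = 0.9070 m·K/W
  R'_conv,out = 1/(2πr h) = 1/(2π·0.524·22.5) = 0.01350 m·K/W
ΣR = 0.9206 m·K/W
ΔT = Q'·ΣR = 511 × 0.9206 = 470.4 K
Heat flows outward, so T_out = T_in − ΔT = 501 − 470.4 = 30.6 °C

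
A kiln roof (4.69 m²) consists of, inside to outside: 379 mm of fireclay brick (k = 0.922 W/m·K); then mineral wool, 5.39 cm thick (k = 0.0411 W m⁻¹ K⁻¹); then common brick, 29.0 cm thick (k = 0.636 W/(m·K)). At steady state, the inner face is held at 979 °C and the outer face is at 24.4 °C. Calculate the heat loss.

Q = 2.06 kW

Series thermal resistances, inner to outer:
  R_fireclay brick = L/(kA) = 0.379/(0.922·4.69) = 0.08765 K/W
  R_mineral wool = L/(kA) = 0.0539/(0.0411·4.69) = 0.2796 K/W
  R_common brick = L/(kA) = 0.290/(0.636·4.69) = 0.09722 K/W
ΣR = 0.08765 + 0.2796 + 0.09722 = 0.4645 K/W
Q = ΔT/ΣR = (979 °C − 24.4 °C)/0.4645 = 2060 W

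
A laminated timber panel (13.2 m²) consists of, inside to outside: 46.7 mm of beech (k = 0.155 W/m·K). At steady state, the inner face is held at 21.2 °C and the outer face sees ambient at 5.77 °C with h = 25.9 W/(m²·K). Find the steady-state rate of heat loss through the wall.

Resistance network (inner→outer):
  R_beech = L/(kA) = 0.0467/(0.155·13.2) = 0.02283 K/W
  R_conv,out = 1/(hA) = 1/(25.9·13.2) = 0.002925 K/W
ΣR = 0.02283 + 0.002925 = 0.02576 K/W
Q = ΔT/ΣR = (21.2 °C − 5.77 °C)/0.02576 = 599 W

Q = 599 W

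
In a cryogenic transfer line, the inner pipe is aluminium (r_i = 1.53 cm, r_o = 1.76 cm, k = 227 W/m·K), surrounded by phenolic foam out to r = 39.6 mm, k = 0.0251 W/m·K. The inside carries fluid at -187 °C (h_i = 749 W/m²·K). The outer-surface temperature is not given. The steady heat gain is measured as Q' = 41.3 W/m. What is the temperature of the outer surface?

Series resistances:
  R'_conv,in = 1/(2πr h) = 1/(2π·0.0153·749) = 0.01389 m·K/W
  R'_aluminium = ln(0.0176/0.0153)/(2πk) = 0.1400/(2π·227) = 9.819×10^-5 m·K/W
  R'_phenolic foam = ln(0.0396/0.0176)/(2πk) = 0.8109/(2π·0.0251) = 5.142 m·K/W
ΣR = 5.156 m·K/W
ΔT = Q'·ΣR = 41.3 × 5.156 = 212.9 K
Heat flows inward, so T_out = T_in + ΔT = -187 + 212.9 = 25.9 °C

T_out = 25.9 °C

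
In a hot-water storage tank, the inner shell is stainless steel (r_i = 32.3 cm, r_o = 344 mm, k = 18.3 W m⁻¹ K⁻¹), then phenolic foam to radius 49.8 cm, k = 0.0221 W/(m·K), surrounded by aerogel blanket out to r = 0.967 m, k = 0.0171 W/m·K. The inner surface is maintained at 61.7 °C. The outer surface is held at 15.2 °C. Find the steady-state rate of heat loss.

Q = 5.98 W

Series thermal resistances, inner to outer:
  R_stainless steel = (1/0.323 − 1/0.344)/(4πk) = 0.1890/(4π·18.3) = 8.219×10^-4 K/W
  R_phenolic foam = (1/0.344 − 1/0.498)/(4πk) = 0.8989/(4π·0.0221) = 3.237 K/W
  R_aerogel blanket = (1/0.498 − 1/0.967)/(4πk) = 0.9739/(4π·0.0171) = 4.532 K/W
ΣR = 8.219×10^-4 + 3.237 + 4.532 = 7.770 K/W
Q = ΔT/ΣR = (61.7 °C − 15.2 °C)/7.770 = 5.98 W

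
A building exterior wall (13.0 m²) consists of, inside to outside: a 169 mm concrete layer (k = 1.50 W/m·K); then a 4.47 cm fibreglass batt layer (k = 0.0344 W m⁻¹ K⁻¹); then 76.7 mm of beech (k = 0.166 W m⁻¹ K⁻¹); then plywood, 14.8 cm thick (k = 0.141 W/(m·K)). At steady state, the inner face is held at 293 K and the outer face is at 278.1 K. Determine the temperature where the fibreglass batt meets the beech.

Series thermal resistances, inner to outer:
  R_concrete = L/(kA) = 0.169/(1.50·13.0) = 0.008667 K/W
  R_fibreglass batt = L/(kA) = 0.0447/(0.0344·13.0) = 0.09996 K/W
  R_beech = L/(kA) = 0.0767/(0.166·13.0) = 0.03554 K/W
  R_plywood = L/(kA) = 0.148/(0.141·13.0) = 0.08074 K/W
ΣR = 0.008667 + 0.09996 + 0.03554 + 0.08074 = 0.2249 K/W
Q = ΔT/ΣR = (293 K − 278.1 K)/0.2249 = 66.25 W
From the inner boundary to the fibreglass batt/beech interface, ΣR_partial = 0.1086 K/W.
T_interface = T_in − Q·ΣR_partial = 293 K − (66.25)(0.1086) = 285.8 K

T = 285.8 K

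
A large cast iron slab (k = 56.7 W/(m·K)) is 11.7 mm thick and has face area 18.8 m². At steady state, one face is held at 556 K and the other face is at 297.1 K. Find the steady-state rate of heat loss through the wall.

Q = kA·ΔT/L = 56.7 × 18.8 × |556 K − 297.1 K| / 0.0117 = 2.36×10^7 W

Q = 23600 kW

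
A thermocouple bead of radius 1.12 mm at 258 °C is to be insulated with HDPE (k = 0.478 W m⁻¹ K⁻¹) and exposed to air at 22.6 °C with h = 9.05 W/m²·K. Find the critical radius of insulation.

For a sphere, r_cr = 2k_ins/h = 2·0.478/9.05 = 0.106 m = 10.6 cm

r_cr = 10.6 cm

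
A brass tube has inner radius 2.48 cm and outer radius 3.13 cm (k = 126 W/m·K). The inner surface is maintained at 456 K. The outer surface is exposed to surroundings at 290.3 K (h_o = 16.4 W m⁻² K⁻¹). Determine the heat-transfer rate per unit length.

Q' = 534 W/m

Resistance network (inner→outer):
  R'_brass = ln(0.0313/0.0248)/(2πk) = 0.2328/(2π·126) = 2.940×10^-4 m·K/W
  R'_conv,out = 1/(2πr h) = 1/(2π·0.0313·16.4) = 0.3101 m·K/W
ΣR = 2.940×10^-4 + 0.3101 = 0.3104 m·K/W
Q' = ΔT/ΣR = (456 K − 290.3 K)/0.3104 = 534 W/m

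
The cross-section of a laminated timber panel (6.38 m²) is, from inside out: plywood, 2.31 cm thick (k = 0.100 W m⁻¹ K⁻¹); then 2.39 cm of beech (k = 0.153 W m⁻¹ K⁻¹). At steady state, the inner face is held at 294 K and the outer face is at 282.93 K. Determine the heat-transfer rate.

Resistance network (inner→outer):
  R_plywood = L/(kA) = 0.0231/(0.100·6.38) = 0.03621 K/W
  R_beech = L/(kA) = 0.0239/(0.153·6.38) = 0.02448 K/W
ΣR = 0.03621 + 0.02448 = 0.06069 K/W
Q = ΔT/ΣR = (294 K − 282.93 K)/0.06069 = 182 W

Q = 182 W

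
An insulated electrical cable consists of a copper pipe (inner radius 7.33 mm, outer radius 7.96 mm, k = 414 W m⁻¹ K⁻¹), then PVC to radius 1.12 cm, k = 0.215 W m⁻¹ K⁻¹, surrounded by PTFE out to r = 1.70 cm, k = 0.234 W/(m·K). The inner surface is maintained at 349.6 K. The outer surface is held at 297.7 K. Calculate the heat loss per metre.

Resistance network (inner→outer):
  R'_copper = ln(0.00796/0.00733)/(2πk) = 0.08245/(2π·414) = 3.170×10^-5 m·K/W
  R'_PVC = ln(0.0112/0.00796)/(2πk) = 0.3415/(2π·0.215) = 0.2528 m·K/W
  R'_PTFE = ln(0.0170/0.0112)/(2πk) = 0.4173/(2π·0.234) = 0.2838 m·K/W
ΣR = 3.170×10^-5 + 0.2528 + 0.2838 = 0.5366 m·K/W
Q' = ΔT/ΣR = (349.6 K − 297.7 K)/0.5366 = 96.7 W/m

Q' = 96.7 W/m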